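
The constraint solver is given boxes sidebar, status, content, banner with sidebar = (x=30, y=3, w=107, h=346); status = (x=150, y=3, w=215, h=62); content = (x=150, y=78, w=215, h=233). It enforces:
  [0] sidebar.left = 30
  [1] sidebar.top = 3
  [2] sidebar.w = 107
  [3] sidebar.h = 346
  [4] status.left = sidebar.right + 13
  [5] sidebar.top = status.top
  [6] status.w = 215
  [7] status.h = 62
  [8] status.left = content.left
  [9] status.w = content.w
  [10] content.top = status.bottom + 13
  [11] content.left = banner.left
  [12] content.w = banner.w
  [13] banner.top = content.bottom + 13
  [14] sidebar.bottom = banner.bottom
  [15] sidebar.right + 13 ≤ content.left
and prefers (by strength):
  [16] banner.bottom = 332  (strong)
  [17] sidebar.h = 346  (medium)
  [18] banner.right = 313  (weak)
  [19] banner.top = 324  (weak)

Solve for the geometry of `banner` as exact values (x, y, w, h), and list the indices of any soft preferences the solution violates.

1. banner.x = 150  [content.left = banner.left]
2. banner.w = 215  [content.w = banner.w]
3. banner.y = 324  [banner.top = content.bottom + 13]
4. banner.h = 25  [sidebar.bottom = banner.bottom]

banner = (x=150, y=324, w=215, h=25)
violated soft preferences: 16, 18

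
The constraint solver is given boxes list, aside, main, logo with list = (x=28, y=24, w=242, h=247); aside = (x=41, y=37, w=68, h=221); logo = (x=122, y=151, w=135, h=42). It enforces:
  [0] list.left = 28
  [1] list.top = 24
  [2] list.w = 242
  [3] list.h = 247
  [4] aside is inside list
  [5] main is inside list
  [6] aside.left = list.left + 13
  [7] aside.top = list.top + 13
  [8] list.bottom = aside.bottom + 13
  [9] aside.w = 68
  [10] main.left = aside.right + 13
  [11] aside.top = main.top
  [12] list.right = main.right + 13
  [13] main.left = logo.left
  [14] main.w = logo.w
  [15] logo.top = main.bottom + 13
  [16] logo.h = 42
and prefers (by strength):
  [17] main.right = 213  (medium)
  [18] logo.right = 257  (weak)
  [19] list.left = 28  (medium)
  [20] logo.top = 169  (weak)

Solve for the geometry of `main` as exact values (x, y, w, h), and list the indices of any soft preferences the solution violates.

main = (x=122, y=37, w=135, h=101)
violated soft preferences: 17, 20

1. main.x = 122  [main.left = aside.right + 13]
2. main.y = 37  [aside.top = main.top]
3. main.w = 135  [list.right = main.right + 13]
4. main.h = 101  [logo.top = main.bottom + 13]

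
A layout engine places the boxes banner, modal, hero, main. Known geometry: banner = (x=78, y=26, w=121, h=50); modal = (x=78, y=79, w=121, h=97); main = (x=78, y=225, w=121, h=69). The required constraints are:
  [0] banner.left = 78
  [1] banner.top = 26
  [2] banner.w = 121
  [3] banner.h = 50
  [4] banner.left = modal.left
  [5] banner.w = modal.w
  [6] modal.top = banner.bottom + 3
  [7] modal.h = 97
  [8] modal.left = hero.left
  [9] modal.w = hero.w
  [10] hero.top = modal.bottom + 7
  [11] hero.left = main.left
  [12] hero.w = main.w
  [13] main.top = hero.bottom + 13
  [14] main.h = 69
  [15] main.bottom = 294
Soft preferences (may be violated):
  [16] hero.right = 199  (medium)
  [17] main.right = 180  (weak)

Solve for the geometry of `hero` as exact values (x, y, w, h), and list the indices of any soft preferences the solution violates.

1. hero.x = 78  [modal.left = hero.left]
2. hero.w = 121  [modal.w = hero.w]
3. hero.y = 183  [hero.top = modal.bottom + 7]
4. hero.h = 29  [main.top = hero.bottom + 13]

hero = (x=78, y=183, w=121, h=29)
violated soft preferences: 17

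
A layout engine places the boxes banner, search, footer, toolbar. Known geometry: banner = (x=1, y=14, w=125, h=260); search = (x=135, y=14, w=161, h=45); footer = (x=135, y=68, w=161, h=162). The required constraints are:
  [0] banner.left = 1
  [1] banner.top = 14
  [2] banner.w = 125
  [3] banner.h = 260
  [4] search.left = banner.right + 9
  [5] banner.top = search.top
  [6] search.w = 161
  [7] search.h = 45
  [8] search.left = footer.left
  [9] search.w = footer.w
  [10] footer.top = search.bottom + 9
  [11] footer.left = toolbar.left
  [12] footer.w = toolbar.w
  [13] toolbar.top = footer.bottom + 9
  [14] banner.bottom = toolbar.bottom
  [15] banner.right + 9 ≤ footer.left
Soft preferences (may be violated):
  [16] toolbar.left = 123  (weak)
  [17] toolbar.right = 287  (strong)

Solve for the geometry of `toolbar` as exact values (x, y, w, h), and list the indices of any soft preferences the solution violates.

1. toolbar.x = 135  [footer.left = toolbar.left]
2. toolbar.w = 161  [footer.w = toolbar.w]
3. toolbar.y = 239  [toolbar.top = footer.bottom + 9]
4. toolbar.h = 35  [banner.bottom = toolbar.bottom]

toolbar = (x=135, y=239, w=161, h=35)
violated soft preferences: 16, 17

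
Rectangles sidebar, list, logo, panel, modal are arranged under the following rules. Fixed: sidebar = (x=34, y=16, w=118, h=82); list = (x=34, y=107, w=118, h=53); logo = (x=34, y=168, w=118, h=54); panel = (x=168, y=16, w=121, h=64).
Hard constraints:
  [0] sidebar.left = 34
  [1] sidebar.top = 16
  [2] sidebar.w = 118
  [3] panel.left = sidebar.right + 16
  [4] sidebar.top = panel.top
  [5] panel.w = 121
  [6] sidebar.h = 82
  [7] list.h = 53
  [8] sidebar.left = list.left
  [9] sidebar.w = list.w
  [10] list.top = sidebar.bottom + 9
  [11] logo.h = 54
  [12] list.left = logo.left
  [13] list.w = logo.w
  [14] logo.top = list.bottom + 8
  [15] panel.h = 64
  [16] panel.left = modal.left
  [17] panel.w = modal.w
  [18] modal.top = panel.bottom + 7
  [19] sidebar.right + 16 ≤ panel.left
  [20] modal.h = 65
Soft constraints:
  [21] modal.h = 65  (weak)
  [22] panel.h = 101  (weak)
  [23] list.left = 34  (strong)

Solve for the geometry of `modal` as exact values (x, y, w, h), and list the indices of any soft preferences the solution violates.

1. modal.x = 168  [panel.left = modal.left]
2. modal.w = 121  [panel.w = modal.w]
3. modal.y = 87  [modal.top = panel.bottom + 7]
4. modal.h = 65  [modal.h = 65]

modal = (x=168, y=87, w=121, h=65)
violated soft preferences: 22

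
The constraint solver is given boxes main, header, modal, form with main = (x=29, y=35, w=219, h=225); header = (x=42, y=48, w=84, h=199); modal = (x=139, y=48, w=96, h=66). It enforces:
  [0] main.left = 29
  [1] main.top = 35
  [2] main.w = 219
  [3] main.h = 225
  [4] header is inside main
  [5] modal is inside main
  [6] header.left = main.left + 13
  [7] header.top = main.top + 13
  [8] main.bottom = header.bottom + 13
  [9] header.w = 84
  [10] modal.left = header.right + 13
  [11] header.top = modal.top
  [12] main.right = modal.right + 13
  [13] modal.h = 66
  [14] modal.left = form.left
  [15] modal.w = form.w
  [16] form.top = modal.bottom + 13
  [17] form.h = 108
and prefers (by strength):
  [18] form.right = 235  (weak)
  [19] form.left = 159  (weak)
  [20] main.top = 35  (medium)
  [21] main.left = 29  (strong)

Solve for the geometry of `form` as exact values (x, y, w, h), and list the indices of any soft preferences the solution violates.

1. form.x = 139  [modal.left = form.left]
2. form.w = 96  [modal.w = form.w]
3. form.y = 127  [form.top = modal.bottom + 13]
4. form.h = 108  [form.h = 108]

form = (x=139, y=127, w=96, h=108)
violated soft preferences: 19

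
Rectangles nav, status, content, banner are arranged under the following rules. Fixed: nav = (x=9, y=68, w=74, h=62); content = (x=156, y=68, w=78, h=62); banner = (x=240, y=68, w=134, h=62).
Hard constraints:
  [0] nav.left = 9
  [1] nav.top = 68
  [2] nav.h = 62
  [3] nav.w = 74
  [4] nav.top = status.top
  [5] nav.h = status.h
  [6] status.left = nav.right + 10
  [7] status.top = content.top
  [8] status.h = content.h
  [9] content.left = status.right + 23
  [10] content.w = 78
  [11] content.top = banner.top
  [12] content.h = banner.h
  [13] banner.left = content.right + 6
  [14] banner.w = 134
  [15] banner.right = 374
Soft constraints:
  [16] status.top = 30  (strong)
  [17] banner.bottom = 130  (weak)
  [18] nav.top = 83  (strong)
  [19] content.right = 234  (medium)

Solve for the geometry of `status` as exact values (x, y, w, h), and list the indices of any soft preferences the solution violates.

1. status.y = 68  [nav.top = status.top]
2. status.h = 62  [nav.h = status.h]
3. status.x = 93  [status.left = nav.right + 10]
4. status.w = 40  [content.left = status.right + 23]

status = (x=93, y=68, w=40, h=62)
violated soft preferences: 16, 18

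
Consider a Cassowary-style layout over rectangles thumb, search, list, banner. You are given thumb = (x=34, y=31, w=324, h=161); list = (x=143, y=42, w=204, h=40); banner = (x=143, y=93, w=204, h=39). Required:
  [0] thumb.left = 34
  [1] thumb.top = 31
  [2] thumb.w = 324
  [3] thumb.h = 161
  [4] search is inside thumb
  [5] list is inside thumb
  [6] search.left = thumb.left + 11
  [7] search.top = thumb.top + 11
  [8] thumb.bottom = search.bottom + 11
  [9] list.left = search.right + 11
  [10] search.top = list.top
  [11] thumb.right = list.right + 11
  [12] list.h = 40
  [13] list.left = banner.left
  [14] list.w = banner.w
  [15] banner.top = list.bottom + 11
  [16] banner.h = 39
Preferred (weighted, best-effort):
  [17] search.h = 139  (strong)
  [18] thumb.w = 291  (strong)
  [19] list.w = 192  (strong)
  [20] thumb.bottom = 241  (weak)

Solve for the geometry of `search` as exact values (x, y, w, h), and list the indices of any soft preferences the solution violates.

1. search.x = 45  [search.left = thumb.left + 11]
2. search.y = 42  [search.top = thumb.top + 11]
3. search.h = 139  [thumb.bottom = search.bottom + 11]
4. search.w = 87  [list.left = search.right + 11]

search = (x=45, y=42, w=87, h=139)
violated soft preferences: 18, 19, 20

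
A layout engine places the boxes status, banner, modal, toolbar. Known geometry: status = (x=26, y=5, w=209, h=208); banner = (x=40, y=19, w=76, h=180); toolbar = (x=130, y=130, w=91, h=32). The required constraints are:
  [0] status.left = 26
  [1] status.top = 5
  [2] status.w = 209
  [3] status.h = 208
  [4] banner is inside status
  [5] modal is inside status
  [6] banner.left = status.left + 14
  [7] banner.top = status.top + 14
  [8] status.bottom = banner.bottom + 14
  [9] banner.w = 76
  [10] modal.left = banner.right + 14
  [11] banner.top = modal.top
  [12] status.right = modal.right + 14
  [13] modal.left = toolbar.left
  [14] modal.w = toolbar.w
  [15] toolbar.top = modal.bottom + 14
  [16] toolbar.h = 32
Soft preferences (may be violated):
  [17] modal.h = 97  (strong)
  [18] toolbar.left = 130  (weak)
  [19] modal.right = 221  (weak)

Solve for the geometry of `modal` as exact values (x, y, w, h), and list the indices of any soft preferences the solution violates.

modal = (x=130, y=19, w=91, h=97)
violated soft preferences: none

1. modal.x = 130  [modal.left = banner.right + 14]
2. modal.y = 19  [banner.top = modal.top]
3. modal.w = 91  [status.right = modal.right + 14]
4. modal.h = 97  [toolbar.top = modal.bottom + 14]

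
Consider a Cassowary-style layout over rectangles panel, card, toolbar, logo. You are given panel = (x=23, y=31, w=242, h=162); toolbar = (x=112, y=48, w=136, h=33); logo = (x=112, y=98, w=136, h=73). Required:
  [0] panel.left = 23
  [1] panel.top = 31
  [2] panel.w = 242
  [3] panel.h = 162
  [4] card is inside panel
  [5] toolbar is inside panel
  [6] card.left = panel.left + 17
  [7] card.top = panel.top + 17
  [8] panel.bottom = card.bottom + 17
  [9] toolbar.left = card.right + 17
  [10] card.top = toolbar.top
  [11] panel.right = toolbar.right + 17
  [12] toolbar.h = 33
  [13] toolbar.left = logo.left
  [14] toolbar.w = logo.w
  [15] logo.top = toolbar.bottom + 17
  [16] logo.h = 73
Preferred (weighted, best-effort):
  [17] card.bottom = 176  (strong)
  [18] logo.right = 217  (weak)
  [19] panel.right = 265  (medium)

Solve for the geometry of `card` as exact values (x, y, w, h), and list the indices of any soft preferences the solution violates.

1. card.x = 40  [card.left = panel.left + 17]
2. card.y = 48  [card.top = panel.top + 17]
3. card.h = 128  [panel.bottom = card.bottom + 17]
4. card.w = 55  [toolbar.left = card.right + 17]

card = (x=40, y=48, w=55, h=128)
violated soft preferences: 18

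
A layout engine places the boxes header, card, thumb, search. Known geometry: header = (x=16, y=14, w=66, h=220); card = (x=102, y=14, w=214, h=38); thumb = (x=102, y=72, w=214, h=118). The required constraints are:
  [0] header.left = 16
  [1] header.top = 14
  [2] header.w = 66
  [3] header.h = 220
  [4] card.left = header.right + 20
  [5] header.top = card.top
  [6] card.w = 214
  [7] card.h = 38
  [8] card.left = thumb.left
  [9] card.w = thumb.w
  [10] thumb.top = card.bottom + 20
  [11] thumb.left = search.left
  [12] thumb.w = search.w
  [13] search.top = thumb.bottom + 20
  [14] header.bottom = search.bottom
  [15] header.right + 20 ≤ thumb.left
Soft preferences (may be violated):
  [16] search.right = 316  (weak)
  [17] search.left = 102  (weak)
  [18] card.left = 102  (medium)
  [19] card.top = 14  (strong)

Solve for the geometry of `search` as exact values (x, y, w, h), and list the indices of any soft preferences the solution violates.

search = (x=102, y=210, w=214, h=24)
violated soft preferences: none

1. search.x = 102  [thumb.left = search.left]
2. search.w = 214  [thumb.w = search.w]
3. search.y = 210  [search.top = thumb.bottom + 20]
4. search.h = 24  [header.bottom = search.bottom]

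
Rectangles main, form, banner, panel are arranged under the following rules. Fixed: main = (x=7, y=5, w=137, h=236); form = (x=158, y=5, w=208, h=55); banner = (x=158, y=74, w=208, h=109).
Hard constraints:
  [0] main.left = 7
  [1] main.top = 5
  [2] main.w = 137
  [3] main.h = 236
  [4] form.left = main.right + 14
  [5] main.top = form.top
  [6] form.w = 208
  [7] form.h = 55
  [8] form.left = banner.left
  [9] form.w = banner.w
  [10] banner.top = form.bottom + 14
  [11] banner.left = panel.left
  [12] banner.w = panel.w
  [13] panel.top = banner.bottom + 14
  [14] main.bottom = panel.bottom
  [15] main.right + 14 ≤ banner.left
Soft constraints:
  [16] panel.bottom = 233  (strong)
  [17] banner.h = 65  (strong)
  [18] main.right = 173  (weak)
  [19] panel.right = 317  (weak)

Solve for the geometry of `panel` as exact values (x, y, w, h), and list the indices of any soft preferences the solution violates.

1. panel.x = 158  [banner.left = panel.left]
2. panel.w = 208  [banner.w = panel.w]
3. panel.y = 197  [panel.top = banner.bottom + 14]
4. panel.h = 44  [main.bottom = panel.bottom]

panel = (x=158, y=197, w=208, h=44)
violated soft preferences: 16, 17, 18, 19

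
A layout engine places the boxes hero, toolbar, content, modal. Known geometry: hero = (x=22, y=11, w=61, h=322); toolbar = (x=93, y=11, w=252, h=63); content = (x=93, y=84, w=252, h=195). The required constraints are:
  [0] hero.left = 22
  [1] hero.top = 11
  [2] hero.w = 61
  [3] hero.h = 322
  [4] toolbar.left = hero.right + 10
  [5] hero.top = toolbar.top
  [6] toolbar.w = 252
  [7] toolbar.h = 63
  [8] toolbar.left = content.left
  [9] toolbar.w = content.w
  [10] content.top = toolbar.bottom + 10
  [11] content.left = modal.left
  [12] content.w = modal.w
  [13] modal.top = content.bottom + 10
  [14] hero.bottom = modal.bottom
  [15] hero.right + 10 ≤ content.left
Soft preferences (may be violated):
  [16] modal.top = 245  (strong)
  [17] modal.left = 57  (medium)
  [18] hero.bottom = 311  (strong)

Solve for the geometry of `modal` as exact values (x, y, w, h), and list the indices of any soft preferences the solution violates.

1. modal.x = 93  [content.left = modal.left]
2. modal.w = 252  [content.w = modal.w]
3. modal.y = 289  [modal.top = content.bottom + 10]
4. modal.h = 44  [hero.bottom = modal.bottom]

modal = (x=93, y=289, w=252, h=44)
violated soft preferences: 16, 17, 18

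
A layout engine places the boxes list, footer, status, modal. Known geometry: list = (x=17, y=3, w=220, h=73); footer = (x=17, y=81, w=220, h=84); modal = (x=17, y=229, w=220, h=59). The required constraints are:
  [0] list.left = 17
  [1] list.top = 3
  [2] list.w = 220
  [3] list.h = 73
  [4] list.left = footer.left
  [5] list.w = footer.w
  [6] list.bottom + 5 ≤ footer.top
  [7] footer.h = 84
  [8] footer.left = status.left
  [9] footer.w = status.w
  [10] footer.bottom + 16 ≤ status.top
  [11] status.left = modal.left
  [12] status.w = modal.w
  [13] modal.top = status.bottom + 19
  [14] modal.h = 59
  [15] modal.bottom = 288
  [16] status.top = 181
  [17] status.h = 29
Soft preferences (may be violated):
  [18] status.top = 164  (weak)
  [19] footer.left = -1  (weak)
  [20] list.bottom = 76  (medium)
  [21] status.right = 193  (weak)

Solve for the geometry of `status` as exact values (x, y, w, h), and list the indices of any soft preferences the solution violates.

status = (x=17, y=181, w=220, h=29)
violated soft preferences: 18, 19, 21

1. status.x = 17  [footer.left = status.left]
2. status.w = 220  [footer.w = status.w]
3. status.y = 181  [status.top = 181]
4. status.h = 29  [status.h = 29]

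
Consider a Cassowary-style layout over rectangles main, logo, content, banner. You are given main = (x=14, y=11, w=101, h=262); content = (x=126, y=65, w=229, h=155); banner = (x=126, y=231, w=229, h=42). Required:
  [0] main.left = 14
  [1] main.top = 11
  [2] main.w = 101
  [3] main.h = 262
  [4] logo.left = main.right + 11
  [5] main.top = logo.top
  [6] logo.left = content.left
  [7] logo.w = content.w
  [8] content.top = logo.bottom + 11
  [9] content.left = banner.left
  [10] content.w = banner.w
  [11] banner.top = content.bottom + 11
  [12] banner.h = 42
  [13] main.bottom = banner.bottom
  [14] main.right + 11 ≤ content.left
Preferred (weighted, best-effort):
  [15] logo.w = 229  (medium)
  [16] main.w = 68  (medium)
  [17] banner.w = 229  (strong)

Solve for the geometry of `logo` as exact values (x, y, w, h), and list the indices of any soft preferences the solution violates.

1. logo.x = 126  [logo.left = main.right + 11]
2. logo.y = 11  [main.top = logo.top]
3. logo.w = 229  [logo.w = content.w]
4. logo.h = 43  [content.top = logo.bottom + 11]

logo = (x=126, y=11, w=229, h=43)
violated soft preferences: 16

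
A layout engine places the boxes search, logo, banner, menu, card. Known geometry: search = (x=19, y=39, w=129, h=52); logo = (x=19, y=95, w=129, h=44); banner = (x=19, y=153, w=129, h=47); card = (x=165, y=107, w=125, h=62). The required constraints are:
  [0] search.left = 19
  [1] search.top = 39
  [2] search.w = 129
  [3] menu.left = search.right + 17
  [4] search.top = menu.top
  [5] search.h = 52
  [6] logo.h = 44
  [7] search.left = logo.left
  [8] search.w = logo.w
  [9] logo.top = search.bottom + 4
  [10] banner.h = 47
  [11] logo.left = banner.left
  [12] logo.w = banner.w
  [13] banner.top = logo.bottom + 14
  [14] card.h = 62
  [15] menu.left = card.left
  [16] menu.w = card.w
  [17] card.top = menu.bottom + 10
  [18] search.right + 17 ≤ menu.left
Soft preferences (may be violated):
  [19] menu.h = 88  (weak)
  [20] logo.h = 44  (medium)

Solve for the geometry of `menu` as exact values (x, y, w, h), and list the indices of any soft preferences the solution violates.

1. menu.x = 165  [menu.left = search.right + 17]
2. menu.y = 39  [search.top = menu.top]
3. menu.w = 125  [menu.w = card.w]
4. menu.h = 58  [card.top = menu.bottom + 10]

menu = (x=165, y=39, w=125, h=58)
violated soft preferences: 19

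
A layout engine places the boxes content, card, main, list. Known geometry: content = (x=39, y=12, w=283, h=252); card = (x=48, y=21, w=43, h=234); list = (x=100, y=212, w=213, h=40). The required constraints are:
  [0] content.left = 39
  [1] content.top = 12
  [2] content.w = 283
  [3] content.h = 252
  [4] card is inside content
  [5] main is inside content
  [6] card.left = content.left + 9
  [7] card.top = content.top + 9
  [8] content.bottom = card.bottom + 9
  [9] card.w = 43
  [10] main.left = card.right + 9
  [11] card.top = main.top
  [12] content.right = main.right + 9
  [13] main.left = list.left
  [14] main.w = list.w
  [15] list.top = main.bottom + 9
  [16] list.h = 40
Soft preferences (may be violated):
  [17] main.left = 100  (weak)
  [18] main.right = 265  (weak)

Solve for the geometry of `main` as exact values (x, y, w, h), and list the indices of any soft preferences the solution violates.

1. main.x = 100  [main.left = card.right + 9]
2. main.y = 21  [card.top = main.top]
3. main.w = 213  [content.right = main.right + 9]
4. main.h = 182  [list.top = main.bottom + 9]

main = (x=100, y=21, w=213, h=182)
violated soft preferences: 18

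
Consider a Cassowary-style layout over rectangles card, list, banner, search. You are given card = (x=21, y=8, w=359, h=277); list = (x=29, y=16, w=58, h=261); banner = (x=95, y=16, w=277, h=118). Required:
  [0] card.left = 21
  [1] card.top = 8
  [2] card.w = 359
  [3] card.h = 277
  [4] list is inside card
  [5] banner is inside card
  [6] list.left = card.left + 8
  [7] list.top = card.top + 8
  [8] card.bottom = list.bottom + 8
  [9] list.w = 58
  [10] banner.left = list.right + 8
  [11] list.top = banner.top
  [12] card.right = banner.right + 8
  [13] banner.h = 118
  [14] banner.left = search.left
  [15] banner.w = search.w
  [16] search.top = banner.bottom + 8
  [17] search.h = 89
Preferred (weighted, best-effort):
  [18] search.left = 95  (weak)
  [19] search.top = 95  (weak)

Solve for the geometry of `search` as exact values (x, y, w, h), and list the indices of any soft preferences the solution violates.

1. search.x = 95  [banner.left = search.left]
2. search.w = 277  [banner.w = search.w]
3. search.y = 142  [search.top = banner.bottom + 8]
4. search.h = 89  [search.h = 89]

search = (x=95, y=142, w=277, h=89)
violated soft preferences: 19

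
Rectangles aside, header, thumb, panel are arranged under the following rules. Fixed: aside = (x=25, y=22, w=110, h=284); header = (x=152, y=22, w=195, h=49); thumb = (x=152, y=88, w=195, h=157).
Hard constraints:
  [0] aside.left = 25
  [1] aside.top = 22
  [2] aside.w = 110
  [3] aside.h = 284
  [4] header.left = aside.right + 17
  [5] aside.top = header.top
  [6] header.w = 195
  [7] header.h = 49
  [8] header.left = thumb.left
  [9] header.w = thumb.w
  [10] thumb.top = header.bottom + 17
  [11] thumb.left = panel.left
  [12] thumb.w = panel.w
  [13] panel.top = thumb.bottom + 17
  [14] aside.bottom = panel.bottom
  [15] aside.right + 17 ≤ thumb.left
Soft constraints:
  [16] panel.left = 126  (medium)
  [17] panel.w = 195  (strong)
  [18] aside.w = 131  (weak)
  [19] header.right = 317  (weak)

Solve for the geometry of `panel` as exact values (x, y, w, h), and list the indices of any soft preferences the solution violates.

panel = (x=152, y=262, w=195, h=44)
violated soft preferences: 16, 18, 19

1. panel.x = 152  [thumb.left = panel.left]
2. panel.w = 195  [thumb.w = panel.w]
3. panel.y = 262  [panel.top = thumb.bottom + 17]
4. panel.h = 44  [aside.bottom = panel.bottom]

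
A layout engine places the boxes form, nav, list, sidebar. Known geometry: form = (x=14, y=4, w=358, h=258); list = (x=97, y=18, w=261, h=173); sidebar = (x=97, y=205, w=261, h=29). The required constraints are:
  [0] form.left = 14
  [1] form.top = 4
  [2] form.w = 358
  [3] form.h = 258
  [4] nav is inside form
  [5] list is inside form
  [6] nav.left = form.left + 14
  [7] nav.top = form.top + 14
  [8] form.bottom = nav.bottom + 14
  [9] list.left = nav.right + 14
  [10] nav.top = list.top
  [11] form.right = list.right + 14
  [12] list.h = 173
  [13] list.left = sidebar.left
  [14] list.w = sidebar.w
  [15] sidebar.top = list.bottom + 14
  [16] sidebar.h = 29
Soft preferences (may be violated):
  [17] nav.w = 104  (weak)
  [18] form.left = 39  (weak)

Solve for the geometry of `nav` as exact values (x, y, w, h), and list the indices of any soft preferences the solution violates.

1. nav.x = 28  [nav.left = form.left + 14]
2. nav.y = 18  [nav.top = form.top + 14]
3. nav.h = 230  [form.bottom = nav.bottom + 14]
4. nav.w = 55  [list.left = nav.right + 14]

nav = (x=28, y=18, w=55, h=230)
violated soft preferences: 17, 18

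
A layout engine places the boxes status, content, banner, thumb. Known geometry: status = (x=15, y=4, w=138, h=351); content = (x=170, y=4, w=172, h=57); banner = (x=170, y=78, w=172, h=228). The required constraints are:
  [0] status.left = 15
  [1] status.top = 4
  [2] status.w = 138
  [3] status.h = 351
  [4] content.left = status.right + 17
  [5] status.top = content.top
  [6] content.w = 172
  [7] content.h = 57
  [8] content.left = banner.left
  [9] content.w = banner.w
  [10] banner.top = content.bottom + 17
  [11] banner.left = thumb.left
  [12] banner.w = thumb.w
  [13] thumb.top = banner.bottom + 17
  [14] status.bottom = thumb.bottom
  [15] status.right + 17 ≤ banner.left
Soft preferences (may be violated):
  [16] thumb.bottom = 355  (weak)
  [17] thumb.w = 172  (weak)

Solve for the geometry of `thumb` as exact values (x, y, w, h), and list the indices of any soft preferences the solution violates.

thumb = (x=170, y=323, w=172, h=32)
violated soft preferences: none

1. thumb.x = 170  [banner.left = thumb.left]
2. thumb.w = 172  [banner.w = thumb.w]
3. thumb.y = 323  [thumb.top = banner.bottom + 17]
4. thumb.h = 32  [status.bottom = thumb.bottom]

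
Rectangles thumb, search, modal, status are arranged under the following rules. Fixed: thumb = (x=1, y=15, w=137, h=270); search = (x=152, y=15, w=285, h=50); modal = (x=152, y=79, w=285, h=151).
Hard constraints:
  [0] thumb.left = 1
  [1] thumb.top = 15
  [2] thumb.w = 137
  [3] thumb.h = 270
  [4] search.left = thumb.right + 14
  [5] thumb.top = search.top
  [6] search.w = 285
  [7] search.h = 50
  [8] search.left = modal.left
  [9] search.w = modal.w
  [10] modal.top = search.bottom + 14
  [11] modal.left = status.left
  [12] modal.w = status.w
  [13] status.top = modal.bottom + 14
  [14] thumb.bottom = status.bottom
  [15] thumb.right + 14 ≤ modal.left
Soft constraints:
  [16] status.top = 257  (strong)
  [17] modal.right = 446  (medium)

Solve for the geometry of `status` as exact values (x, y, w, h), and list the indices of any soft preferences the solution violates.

1. status.x = 152  [modal.left = status.left]
2. status.w = 285  [modal.w = status.w]
3. status.y = 244  [status.top = modal.bottom + 14]
4. status.h = 41  [thumb.bottom = status.bottom]

status = (x=152, y=244, w=285, h=41)
violated soft preferences: 16, 17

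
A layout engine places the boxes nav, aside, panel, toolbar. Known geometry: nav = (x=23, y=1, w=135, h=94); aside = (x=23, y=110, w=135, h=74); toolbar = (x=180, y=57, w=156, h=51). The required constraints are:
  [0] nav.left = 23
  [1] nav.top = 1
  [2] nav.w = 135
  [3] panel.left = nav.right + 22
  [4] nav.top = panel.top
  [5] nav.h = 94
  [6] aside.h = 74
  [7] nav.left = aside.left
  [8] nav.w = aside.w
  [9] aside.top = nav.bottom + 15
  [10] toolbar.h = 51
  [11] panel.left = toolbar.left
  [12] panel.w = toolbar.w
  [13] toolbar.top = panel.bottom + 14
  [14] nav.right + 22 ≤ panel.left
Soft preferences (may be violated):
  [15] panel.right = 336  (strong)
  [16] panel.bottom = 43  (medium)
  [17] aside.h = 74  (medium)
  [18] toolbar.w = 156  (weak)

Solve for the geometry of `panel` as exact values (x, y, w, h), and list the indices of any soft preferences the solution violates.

1. panel.x = 180  [panel.left = nav.right + 22]
2. panel.y = 1  [nav.top = panel.top]
3. panel.w = 156  [panel.w = toolbar.w]
4. panel.h = 42  [toolbar.top = panel.bottom + 14]

panel = (x=180, y=1, w=156, h=42)
violated soft preferences: none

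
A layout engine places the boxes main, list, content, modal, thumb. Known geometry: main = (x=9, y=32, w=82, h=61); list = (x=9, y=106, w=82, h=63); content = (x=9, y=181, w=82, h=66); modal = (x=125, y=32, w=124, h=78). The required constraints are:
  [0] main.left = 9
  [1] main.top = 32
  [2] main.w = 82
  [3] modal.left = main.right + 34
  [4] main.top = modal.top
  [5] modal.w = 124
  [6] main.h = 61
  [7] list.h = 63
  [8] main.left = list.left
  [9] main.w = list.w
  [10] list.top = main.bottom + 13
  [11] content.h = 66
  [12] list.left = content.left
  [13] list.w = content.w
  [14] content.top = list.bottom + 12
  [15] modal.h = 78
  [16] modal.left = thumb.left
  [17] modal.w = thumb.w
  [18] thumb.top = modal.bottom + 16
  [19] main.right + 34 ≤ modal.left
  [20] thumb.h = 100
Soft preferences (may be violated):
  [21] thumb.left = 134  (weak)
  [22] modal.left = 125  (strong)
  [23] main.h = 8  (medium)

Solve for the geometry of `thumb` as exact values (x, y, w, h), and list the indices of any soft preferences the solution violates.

thumb = (x=125, y=126, w=124, h=100)
violated soft preferences: 21, 23

1. thumb.x = 125  [modal.left = thumb.left]
2. thumb.w = 124  [modal.w = thumb.w]
3. thumb.y = 126  [thumb.top = modal.bottom + 16]
4. thumb.h = 100  [thumb.h = 100]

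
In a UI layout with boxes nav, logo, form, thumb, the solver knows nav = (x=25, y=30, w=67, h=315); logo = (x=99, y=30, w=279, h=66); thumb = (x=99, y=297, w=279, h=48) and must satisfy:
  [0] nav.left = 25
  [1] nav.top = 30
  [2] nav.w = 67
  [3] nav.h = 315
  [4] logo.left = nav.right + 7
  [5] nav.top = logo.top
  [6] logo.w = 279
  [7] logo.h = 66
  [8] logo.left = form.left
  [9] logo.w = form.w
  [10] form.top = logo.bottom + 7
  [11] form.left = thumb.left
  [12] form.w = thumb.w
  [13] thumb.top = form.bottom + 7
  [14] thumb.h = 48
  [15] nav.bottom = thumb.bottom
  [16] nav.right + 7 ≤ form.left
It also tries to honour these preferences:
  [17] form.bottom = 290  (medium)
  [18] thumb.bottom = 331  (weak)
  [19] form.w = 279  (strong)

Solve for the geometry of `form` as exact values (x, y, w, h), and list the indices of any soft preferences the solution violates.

form = (x=99, y=103, w=279, h=187)
violated soft preferences: 18

1. form.x = 99  [logo.left = form.left]
2. form.w = 279  [logo.w = form.w]
3. form.y = 103  [form.top = logo.bottom + 7]
4. form.h = 187  [thumb.top = form.bottom + 7]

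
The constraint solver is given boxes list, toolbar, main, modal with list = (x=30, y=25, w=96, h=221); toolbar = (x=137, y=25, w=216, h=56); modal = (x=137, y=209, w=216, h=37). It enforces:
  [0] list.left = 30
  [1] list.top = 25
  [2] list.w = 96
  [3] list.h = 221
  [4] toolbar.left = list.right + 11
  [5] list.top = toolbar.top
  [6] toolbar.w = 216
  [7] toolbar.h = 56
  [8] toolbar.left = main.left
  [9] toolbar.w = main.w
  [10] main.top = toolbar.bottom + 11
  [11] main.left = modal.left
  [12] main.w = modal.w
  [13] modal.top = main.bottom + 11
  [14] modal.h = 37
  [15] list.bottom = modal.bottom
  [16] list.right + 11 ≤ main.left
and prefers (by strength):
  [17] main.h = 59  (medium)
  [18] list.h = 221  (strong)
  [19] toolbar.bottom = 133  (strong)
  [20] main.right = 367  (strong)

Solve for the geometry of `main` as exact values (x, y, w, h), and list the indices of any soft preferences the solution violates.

1. main.x = 137  [toolbar.left = main.left]
2. main.w = 216  [toolbar.w = main.w]
3. main.y = 92  [main.top = toolbar.bottom + 11]
4. main.h = 106  [modal.top = main.bottom + 11]

main = (x=137, y=92, w=216, h=106)
violated soft preferences: 17, 19, 20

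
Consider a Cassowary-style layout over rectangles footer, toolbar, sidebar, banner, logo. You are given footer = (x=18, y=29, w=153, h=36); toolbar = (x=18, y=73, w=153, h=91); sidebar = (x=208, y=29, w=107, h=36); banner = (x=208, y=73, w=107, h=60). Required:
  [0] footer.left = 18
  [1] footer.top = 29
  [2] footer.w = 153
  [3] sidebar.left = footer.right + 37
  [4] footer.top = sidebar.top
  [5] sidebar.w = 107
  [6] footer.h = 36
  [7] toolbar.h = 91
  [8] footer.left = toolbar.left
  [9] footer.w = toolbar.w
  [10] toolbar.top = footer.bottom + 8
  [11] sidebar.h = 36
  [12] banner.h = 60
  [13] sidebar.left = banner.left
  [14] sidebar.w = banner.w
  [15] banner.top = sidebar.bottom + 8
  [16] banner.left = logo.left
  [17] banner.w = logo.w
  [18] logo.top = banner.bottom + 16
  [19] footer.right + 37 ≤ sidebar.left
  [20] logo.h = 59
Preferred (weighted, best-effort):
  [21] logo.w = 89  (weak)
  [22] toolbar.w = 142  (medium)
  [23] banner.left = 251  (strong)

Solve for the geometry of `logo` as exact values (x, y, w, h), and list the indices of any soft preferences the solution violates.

logo = (x=208, y=149, w=107, h=59)
violated soft preferences: 21, 22, 23

1. logo.x = 208  [banner.left = logo.left]
2. logo.w = 107  [banner.w = logo.w]
3. logo.y = 149  [logo.top = banner.bottom + 16]
4. logo.h = 59  [logo.h = 59]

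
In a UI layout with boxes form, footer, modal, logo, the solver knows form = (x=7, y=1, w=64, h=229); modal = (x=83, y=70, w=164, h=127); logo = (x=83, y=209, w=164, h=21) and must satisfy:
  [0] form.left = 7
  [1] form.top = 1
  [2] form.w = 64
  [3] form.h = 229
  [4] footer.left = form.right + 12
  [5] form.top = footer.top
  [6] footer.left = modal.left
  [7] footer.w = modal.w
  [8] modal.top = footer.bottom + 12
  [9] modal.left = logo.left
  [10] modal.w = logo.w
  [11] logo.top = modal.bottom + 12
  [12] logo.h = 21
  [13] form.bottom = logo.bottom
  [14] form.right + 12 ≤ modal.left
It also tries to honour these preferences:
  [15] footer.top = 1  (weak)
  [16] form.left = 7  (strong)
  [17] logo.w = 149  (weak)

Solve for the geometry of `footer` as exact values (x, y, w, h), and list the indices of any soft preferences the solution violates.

1. footer.x = 83  [footer.left = form.right + 12]
2. footer.y = 1  [form.top = footer.top]
3. footer.w = 164  [footer.w = modal.w]
4. footer.h = 57  [modal.top = footer.bottom + 12]

footer = (x=83, y=1, w=164, h=57)
violated soft preferences: 17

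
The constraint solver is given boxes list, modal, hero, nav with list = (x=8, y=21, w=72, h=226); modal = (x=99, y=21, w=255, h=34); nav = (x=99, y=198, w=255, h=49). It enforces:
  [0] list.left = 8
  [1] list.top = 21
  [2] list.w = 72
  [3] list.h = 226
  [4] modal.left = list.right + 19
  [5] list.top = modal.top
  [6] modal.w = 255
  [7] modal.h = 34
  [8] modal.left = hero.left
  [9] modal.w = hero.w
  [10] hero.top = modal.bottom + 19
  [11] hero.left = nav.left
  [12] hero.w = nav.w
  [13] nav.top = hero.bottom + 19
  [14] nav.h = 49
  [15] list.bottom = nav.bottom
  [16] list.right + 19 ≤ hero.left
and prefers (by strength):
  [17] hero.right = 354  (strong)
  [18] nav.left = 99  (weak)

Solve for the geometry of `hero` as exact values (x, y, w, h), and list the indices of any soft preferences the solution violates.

hero = (x=99, y=74, w=255, h=105)
violated soft preferences: none

1. hero.x = 99  [modal.left = hero.left]
2. hero.w = 255  [modal.w = hero.w]
3. hero.y = 74  [hero.top = modal.bottom + 19]
4. hero.h = 105  [nav.top = hero.bottom + 19]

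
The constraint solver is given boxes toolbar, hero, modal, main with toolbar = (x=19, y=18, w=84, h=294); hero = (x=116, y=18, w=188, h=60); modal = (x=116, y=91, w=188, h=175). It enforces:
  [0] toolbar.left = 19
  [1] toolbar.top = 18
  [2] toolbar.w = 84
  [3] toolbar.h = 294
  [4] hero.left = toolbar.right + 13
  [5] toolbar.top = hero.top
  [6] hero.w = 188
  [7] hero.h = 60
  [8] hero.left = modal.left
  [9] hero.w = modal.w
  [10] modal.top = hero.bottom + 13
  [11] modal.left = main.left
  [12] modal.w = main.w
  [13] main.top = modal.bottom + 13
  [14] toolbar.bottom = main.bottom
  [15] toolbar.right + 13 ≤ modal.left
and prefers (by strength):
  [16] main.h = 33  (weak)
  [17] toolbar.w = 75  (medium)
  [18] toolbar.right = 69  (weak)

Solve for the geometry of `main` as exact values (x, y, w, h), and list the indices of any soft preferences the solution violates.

main = (x=116, y=279, w=188, h=33)
violated soft preferences: 17, 18

1. main.x = 116  [modal.left = main.left]
2. main.w = 188  [modal.w = main.w]
3. main.y = 279  [main.top = modal.bottom + 13]
4. main.h = 33  [toolbar.bottom = main.bottom]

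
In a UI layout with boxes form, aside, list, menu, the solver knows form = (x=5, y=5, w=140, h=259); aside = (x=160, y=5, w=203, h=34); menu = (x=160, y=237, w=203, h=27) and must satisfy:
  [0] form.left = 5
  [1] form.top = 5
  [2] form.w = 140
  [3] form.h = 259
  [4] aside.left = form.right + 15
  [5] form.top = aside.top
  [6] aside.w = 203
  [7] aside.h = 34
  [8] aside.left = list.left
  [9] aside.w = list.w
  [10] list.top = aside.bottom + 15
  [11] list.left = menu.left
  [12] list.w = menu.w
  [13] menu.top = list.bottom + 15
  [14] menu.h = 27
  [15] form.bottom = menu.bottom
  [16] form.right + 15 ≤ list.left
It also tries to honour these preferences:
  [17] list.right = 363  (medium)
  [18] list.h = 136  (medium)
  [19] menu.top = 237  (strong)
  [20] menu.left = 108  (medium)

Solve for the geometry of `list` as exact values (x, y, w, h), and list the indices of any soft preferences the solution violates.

1. list.x = 160  [aside.left = list.left]
2. list.w = 203  [aside.w = list.w]
3. list.y = 54  [list.top = aside.bottom + 15]
4. list.h = 168  [menu.top = list.bottom + 15]

list = (x=160, y=54, w=203, h=168)
violated soft preferences: 18, 20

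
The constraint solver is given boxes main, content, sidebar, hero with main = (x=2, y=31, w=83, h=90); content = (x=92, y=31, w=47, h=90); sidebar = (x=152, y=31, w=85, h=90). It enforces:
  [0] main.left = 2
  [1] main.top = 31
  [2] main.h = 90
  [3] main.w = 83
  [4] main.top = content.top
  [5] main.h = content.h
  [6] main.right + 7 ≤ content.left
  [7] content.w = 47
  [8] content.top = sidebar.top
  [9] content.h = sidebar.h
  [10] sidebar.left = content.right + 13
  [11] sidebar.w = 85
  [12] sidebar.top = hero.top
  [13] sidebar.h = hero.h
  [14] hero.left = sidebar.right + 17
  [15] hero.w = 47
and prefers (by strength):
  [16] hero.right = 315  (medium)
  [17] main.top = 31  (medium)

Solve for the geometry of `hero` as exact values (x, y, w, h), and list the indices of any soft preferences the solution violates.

hero = (x=254, y=31, w=47, h=90)
violated soft preferences: 16

1. hero.y = 31  [sidebar.top = hero.top]
2. hero.h = 90  [sidebar.h = hero.h]
3. hero.x = 254  [hero.left = sidebar.right + 17]
4. hero.w = 47  [hero.w = 47]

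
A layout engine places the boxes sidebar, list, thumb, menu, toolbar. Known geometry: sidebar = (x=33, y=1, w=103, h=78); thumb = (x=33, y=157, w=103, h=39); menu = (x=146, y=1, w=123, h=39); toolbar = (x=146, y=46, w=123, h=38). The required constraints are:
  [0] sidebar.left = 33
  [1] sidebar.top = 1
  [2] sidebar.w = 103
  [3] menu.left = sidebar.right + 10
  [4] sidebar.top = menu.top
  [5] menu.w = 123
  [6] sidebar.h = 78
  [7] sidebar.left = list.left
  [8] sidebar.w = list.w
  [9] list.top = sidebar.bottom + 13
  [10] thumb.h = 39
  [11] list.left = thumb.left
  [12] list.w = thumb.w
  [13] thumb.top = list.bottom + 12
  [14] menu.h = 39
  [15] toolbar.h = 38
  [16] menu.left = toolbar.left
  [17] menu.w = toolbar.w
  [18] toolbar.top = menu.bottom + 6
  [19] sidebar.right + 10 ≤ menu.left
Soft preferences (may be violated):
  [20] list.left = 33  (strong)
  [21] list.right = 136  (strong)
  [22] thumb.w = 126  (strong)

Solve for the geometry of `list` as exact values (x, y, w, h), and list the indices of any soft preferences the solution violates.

list = (x=33, y=92, w=103, h=53)
violated soft preferences: 22

1. list.x = 33  [sidebar.left = list.left]
2. list.w = 103  [sidebar.w = list.w]
3. list.y = 92  [list.top = sidebar.bottom + 13]
4. list.h = 53  [thumb.top = list.bottom + 12]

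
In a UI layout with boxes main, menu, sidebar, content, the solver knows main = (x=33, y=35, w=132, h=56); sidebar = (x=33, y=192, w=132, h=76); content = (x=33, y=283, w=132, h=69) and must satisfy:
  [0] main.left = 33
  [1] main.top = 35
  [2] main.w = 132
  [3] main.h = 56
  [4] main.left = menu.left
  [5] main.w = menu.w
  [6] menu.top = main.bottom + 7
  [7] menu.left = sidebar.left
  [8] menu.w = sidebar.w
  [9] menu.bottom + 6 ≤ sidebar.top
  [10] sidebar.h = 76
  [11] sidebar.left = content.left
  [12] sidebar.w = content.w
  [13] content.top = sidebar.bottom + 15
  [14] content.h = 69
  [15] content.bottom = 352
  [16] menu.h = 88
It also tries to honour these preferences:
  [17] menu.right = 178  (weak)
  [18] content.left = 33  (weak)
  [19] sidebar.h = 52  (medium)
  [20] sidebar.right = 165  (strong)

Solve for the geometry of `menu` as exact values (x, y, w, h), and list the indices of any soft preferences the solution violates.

1. menu.x = 33  [main.left = menu.left]
2. menu.w = 132  [main.w = menu.w]
3. menu.y = 98  [menu.top = main.bottom + 7]
4. menu.h = 88  [menu.h = 88]

menu = (x=33, y=98, w=132, h=88)
violated soft preferences: 17, 19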